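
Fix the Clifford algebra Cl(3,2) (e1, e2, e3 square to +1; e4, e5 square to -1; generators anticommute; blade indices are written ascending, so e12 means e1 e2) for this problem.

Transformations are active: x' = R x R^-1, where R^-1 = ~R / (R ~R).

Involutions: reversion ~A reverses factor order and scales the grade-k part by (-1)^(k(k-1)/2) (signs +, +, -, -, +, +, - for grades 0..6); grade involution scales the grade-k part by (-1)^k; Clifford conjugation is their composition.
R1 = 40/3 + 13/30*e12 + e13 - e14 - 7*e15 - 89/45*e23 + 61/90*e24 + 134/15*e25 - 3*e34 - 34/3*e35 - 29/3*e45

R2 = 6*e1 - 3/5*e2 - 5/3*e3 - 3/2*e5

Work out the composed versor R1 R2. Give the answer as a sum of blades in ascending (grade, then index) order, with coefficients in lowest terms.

Distribute over the terms of R2 (each basis-blade product reordered to ascending indices, repeated generators contracted through their squares):
R1 (6*e1) = 80*e1 - 13/5*e2 - 6*e3 + 6*e4 + 42*e5 - 178/15*e123 + 61/15*e124 + 268/5*e125 - 18*e134 - 68*e135 - 58*e145
R1 (-3/5*e2) = -13/50*e1 - 8*e2 - 89/75*e3 + 61/150*e4 + 134/25*e5 + 3/5*e123 - 3/5*e124 - 21/5*e125 + 9/5*e234 + 34/5*e235 + 29/5*e245
R1 (-5/3*e3) = -5/3*e1 + 89/27*e2 - 200/9*e3 - 5*e4 - 170/9*e5 - 13/18*e123 - 5/3*e134 - 35/3*e135 + 61/54*e234 + 134/9*e235 + 145/9*e345
R1 (-3/2*e5) = -21/2*e1 + 67/5*e2 - 17*e3 - 29/2*e4 - 20*e5 - 13/20*e125 - 3/2*e135 + 3/2*e145 + 89/30*e235 - 61/60*e245 + 9/2*e345
Summing the partial products and collecting blades:
Answer: 5068/75*e1 + 823/135*e2 - 10442/225*e3 - 982/75*e4 + 1906/225*e5 - 1079/90*e123 + 52/15*e124 + 195/4*e125 - 59/3*e134 - 487/6*e135 - 113/2*e145 + 791/270*e234 + 2219/90*e235 + 287/60*e245 + 371/18*e345


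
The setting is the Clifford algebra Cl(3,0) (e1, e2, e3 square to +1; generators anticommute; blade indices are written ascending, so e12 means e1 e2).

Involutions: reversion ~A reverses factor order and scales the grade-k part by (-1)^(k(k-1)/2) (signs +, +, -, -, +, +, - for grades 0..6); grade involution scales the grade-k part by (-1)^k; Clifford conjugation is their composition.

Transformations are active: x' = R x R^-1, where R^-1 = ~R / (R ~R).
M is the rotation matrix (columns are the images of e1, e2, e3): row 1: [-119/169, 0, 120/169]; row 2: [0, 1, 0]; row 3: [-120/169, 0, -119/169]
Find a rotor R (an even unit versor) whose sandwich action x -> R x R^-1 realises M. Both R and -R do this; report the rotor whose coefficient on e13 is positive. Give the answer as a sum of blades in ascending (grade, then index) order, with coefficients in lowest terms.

Method: write R = a + b12*e12 + b13*e13 + b23*e23 with a^2 + b12^2 + b13^2 + b23^2 = 1 (so R^-1 = ~R). Expanding the columns R e_j ~R gives tr M = 4a^2 - 1 and, from the antisymmetric part, M21 - M12 = -4a*b12, M13 - M31 = 4a*b13, M32 - M23 = -4a*b23.
Here tr M = -69/169, so a^2 = (1 + tr M)/4 = 25/169 and a = ±5/13. Taking a = 5/13: M21 - M12 = 0, M13 - M31 = 240/169, M32 - M23 = 0, giving b12 = 0, b13 = 12/13, b23 = 0, i.e. R = 5/13 + 12/13*e13.
Its e13 coefficient is already positive.
Answer: 5/13 + 12/13*e13. Recall the cover is two-to-one: with M of trace -69/169, both preimages act alike, and the stated e13 sign chooses the sheet.


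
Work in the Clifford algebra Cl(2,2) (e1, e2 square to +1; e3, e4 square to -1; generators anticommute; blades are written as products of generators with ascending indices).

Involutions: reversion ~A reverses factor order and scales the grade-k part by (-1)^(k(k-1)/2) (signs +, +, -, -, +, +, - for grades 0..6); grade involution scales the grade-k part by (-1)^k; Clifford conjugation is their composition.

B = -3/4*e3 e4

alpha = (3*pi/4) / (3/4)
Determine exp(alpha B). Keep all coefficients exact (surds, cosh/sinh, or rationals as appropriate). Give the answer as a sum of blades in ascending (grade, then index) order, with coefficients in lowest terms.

B^2 = (-3/4)^2*(e3 e4)^2 = 9/16*(-1) = -9/16 (a basis 2-blade squares to minus the product of its generators' squares).
B^2 = -9/16 — the series telescopes trigonometrically here: l = 3/4, alpha*l = 3*pi/4, so exp(alpha B) = cos(3*pi/4) + (sin(3*pi/4)/(3/4))*B = -sqrt(2)/2 + (2*sqrt(2)/3)*B.
Answer: -sqrt(2)/2 - sqrt(2)/2*e3 e4


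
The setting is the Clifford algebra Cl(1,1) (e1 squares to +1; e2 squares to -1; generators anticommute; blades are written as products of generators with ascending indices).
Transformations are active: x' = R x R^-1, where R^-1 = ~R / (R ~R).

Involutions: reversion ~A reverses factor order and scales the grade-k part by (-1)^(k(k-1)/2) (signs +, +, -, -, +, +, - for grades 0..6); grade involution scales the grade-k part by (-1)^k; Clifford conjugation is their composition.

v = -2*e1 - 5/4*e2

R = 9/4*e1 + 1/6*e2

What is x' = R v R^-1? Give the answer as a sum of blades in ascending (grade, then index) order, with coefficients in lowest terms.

~R = 9/4*e1 + 1/6*e2, and R ~R = 725/144, so R^-1 = ~R / (725/144).
R v = -103/24 - 119/48*e1 e2
Answer: -1331/725*e1 + 2801/2900*e2


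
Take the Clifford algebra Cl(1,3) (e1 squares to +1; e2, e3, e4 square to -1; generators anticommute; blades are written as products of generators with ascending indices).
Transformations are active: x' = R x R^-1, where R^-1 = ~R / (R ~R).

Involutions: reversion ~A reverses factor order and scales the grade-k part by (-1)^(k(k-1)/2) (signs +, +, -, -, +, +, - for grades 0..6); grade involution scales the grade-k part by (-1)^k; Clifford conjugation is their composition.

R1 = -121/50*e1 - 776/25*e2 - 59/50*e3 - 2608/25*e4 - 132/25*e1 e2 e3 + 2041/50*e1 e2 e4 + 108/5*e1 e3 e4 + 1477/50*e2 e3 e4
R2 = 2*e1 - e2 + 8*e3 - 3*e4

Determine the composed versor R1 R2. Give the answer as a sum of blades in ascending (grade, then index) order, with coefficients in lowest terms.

Distribute over the terms of R2 (each basis-blade product reordered to ascending indices, repeated generators contracted through their squares):
R1 (2*e1) = -121/25 + 1552/25*e1 e2 + 59/25*e1 e3 + 5216/25*e1 e4 - 264/25*e2 e3 + 2041/25*e2 e4 + 216/5*e3 e4 - 1477/25*e1 e2 e3 e4
R1 (-e2) = -776/25 + 121/50*e1 e2 + 132/25*e1 e3 - 2041/50*e1 e4 - 59/50*e2 e3 - 2608/25*e2 e4 + 1477/50*e3 e4 - 108/5*e1 e2 e3 e4
R1 (8*e3) = 236/25 + 1056/25*e1 e2 - 484/25*e1 e3 + 864/5*e1 e4 - 6208/25*e2 e3 + 5908/25*e2 e4 + 20864/25*e3 e4 - 8164/25*e1 e2 e3 e4
R1 (-3*e4) = -7824/25 + 6123/50*e1 e2 + 324/5*e1 e3 + 363/50*e1 e4 + 4431/50*e2 e3 + 2328/25*e2 e4 + 177/50*e3 e4 + 396/25*e1 e2 e3 e4
Summing the partial products and collecting blades:
Answer: -1697/5 + 1146/5*e1 e2 + 1327/25*e1 e3 + 8697/25*e1 e4 - 4286/25*e2 e3 + 7669/25*e2 e4 + 22771/25*e3 e4 - 1957/5*e1 e2 e3 e4


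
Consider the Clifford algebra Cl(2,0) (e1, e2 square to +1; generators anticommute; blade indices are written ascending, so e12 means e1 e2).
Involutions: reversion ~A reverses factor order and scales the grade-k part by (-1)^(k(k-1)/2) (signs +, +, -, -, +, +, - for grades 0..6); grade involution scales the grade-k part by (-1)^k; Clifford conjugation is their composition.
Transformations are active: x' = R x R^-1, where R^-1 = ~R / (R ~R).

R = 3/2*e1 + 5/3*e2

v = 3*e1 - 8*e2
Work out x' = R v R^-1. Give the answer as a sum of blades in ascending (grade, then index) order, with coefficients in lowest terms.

~R = 3/2*e1 + 5/3*e2, and R ~R = 181/36, so R^-1 = ~R / (181/36).
R v = -53/6 - 17*e12
Answer: -1497/181*e1 + 388/181*e2


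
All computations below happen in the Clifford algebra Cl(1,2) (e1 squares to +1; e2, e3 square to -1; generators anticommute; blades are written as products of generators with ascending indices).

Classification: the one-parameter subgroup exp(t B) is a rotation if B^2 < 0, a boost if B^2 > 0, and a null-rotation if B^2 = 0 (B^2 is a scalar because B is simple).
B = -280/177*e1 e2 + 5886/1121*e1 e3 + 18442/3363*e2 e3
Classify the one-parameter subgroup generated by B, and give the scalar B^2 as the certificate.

B^2 term by term: the squares give (-280/177)^2*(e1 e2)^2 + (5886/1121)^2*(e1 e3)^2 + (18442/3363)^2*(e2 e3)^2 = 78400/31329*(+1) + 34644996/1256641*(+1) + 340107364/11309769*(-1) = 0 (each basis 2-blade squares to minus the product of its generators' squares); cross terms between blades sharing an index anticommute and cancel. So B^2 = 0.
Answer: null-rotation, certificate B^2 = 0. Note: conjugating B changes its blade decomposition but never the scalar B^2 = 0, whose sign settles the classification.


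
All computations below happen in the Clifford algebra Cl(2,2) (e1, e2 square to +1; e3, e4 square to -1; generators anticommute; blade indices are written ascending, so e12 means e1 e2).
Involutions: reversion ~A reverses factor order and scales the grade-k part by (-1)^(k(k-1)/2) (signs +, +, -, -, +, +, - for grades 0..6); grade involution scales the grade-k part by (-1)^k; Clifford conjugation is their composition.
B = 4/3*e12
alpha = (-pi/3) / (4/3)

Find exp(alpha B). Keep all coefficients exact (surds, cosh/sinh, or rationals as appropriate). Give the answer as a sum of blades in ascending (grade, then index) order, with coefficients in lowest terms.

B^2 = (4/3)^2*(e12)^2 = 16/9*(-1) = -16/9 (a basis 2-blade squares to minus the product of its generators' squares).
B^2 = -16/9 — a negative square means the series sums to a rotation: l = 4/3, alpha*l = -pi/3, so exp(alpha B) = cos(-pi/3) + (sin(-pi/3)/(4/3))*B = 1/2 + (-3*sqrt(3)/8)*B.
Answer: 1/2 - sqrt(3)/2*e12


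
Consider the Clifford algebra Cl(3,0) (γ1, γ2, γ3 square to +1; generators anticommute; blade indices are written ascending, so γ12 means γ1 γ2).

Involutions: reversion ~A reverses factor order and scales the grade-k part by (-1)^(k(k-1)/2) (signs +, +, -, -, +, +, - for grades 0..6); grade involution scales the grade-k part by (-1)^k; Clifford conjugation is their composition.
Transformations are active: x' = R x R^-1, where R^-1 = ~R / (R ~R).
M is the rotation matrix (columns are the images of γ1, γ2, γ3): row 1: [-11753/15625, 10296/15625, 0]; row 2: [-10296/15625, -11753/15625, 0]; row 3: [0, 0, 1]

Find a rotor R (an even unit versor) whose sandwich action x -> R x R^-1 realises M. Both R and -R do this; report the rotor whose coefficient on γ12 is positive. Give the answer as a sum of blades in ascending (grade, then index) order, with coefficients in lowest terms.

Method: write R = a + b12*γ12 + b13*γ13 + b23*γ23 with a^2 + b12^2 + b13^2 + b23^2 = 1 (so R^-1 = ~R). Expanding the columns R e_j ~R gives tr M = 4a^2 - 1 and, from the antisymmetric part, M21 - M12 = -4a*b12, M13 - M31 = 4a*b13, M32 - M23 = -4a*b23.
Here tr M = -7881/15625, so a^2 = (1 + tr M)/4 = 1936/15625 and a = ±44/125. Taking a = 44/125: M21 - M12 = -20592/15625, M13 - M31 = 0, M32 - M23 = 0, giving b12 = 117/125, b13 = 0, b23 = 0, i.e. R = 44/125 + 117/125*γ12.
Its γ12 coefficient is already positive.
Answer: 44/125 + 117/125*γ12. Note: both R and -R realise this M (trace -7881/15625); the covering map identifies them, and the γ12-coefficient sign is the tie-breaker.


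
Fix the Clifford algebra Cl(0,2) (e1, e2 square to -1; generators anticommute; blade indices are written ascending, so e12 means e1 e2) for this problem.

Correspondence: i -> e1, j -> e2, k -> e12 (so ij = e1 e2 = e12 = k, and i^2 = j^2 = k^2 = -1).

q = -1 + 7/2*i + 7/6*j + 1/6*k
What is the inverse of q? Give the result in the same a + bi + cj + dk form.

In blades: q = -1 + 7/2*e1 + 7/6*e2 + 1/6*e12.
With qbar = -1 - 7/2*e1 - 7/6*e2 - 1/6*e12 (scalar fixed, mapped units negated), q qbar = 527/36 (the sum of squared coefficients), so q^-1 = qbar / (527/36) = -36/527 - 126/527*e1 - 42/527*e2 - 6/527*e12; translating back:
Answer: -36/527 - 126/527*i - 42/527*j - 6/527*k


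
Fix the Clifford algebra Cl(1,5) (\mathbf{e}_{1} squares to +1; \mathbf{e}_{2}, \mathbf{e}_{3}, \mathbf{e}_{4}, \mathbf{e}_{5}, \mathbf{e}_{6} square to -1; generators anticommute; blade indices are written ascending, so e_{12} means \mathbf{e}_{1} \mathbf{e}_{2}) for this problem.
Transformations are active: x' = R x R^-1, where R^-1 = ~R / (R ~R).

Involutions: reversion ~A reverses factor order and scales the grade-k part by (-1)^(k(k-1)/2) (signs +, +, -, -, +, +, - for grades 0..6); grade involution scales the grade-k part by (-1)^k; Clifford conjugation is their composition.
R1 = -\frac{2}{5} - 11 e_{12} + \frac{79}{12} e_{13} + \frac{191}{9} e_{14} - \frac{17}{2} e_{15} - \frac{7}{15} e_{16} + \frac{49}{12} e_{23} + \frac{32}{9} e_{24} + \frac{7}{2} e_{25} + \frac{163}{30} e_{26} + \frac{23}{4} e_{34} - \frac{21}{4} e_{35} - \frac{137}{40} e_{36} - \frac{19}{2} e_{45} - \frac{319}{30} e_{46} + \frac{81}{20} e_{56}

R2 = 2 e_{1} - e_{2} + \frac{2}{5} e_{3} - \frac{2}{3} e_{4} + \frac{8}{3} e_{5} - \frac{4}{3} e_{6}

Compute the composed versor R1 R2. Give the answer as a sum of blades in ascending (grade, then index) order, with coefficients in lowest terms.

Distribute over the terms of R2 (each basis-blade product reordered to ascending indices, repeated generators contracted through their squares):
R1 (2 e_{1}) = -\frac{4}{5} e_{1} + 22 e_{2} - \frac{79}{6} e_{3} - \frac{382}{9} e_{4} + 17 e_{5} + \frac{14}{15} e_{6} + \frac{49}{6} e_{123} + \frac{64}{9} e_{124} + 7 e_{125} + \frac{163}{15} e_{126} + \frac{23}{2} e_{134} - \frac{21}{2} e_{135} - \frac{137}{20} e_{136} - 19 e_{145} - \frac{319}{15} e_{146} + \frac{81}{10} e_{156}
R1 (-e_{2}) = -11 e_{1} + \frac{2}{5} e_{2} - \frac{49}{12} e_{3} - \frac{32}{9} e_{4} - \frac{7}{2} e_{5} - \frac{163}{30} e_{6} + \frac{79}{12} e_{123} + \frac{191}{9} e_{124} - \frac{17}{2} e_{125} - \frac{7}{15} e_{126} - \frac{23}{4} e_{234} + \frac{21}{4} e_{235} + \frac{137}{40} e_{236} + \frac{19}{2} e_{245} + \frac{319}{30} e_{246} - \frac{81}{20} e_{256}
R1 (\frac{2}{5} e_{3}) = -\frac{79}{30} e_{1} - \frac{49}{30} e_{2} - \frac{4}{25} e_{3} + \frac{23}{10} e_{4} - \frac{21}{10} e_{5} - \frac{137}{100} e_{6} - \frac{22}{5} e_{123} - \frac{382}{45} e_{134} + \frac{17}{5} e_{135} + \frac{14}{75} e_{136} - \frac{64}{45} e_{234} - \frac{7}{5} e_{235} - \frac{163}{75} e_{236} - \frac{19}{5} e_{345} - \frac{319}{75} e_{346} + \frac{81}{50} e_{356}
R1 (-\frac{2}{3} e_{4}) = \frac{382}{27} e_{1} + \frac{64}{27} e_{2} + \frac{23}{6} e_{3} + \frac{4}{15} e_{4} + \frac{19}{3} e_{5} + \frac{319}{45} e_{6} + \frac{22}{3} e_{124} - \frac{79}{18} e_{134} - \frac{17}{3} e_{145} - \frac{14}{45} e_{146} - \frac{49}{18} e_{234} + \frac{7}{3} e_{245} + \frac{163}{45} e_{246} - \frac{7}{2} e_{345} - \frac{137}{60} e_{346} - \frac{27}{10} e_{456}
R1 (\frac{8}{3} e_{5}) = \frac{68}{3} e_{1} - \frac{28}{3} e_{2} + 14 e_{3} + \frac{76}{3} e_{4} - \frac{16}{15} e_{5} + \frac{54}{5} e_{6} - \frac{88}{3} e_{125} + \frac{158}{9} e_{135} + \frac{1528}{27} e_{145} + \frac{56}{45} e_{156} + \frac{98}{9} e_{235} + \frac{256}{27} e_{245} - \frac{652}{45} e_{256} + \frac{46}{3} e_{345} + \frac{137}{15} e_{356} + \frac{1276}{45} e_{456}
R1 (-\frac{4}{3} e_{6}) = -\frac{28}{45} e_{1} + \frac{326}{45} e_{2} - \frac{137}{30} e_{3} - \frac{638}{45} e_{4} + \frac{27}{5} e_{5} + \frac{8}{15} e_{6} + \frac{44}{3} e_{126} - \frac{79}{9} e_{136} - \frac{764}{27} e_{146} + \frac{34}{3} e_{156} - \frac{49}{9} e_{236} - \frac{128}{27} e_{246} - \frac{14}{3} e_{256} - \frac{23}{3} e_{346} + 7 e_{356} + \frac{38}{3} e_{456}
Summing the partial products and collecting blades:
Answer: \frac{1175}{54} e_{1} + \frac{5683}{270} e_{2} - \frac{1243}{300} e_{3} - \frac{581}{18} e_{4} + \frac{331}{15} e_{5} + \frac{11297}{900} e_{6} + \frac{207}{20} e_{123} + \frac{107}{3} e_{124} - \frac{185}{6} e_{125} + \frac{376}{15} e_{126} - \frac{62}{45} e_{134} + \frac{941}{90} e_{135} - \frac{13897}{900} e_{136} + \frac{862}{27} e_{145} - \frac{6733}{135} e_{146} + \frac{1861}{90} e_{156} - \frac{1781}{180} e_{234} + \frac{2653}{180} e_{235} - \frac{7547}{1800} e_{236} + \frac{1151}{54} e_{245} + \frac{2569}{270} e_{246} - \frac{4177}{180} e_{256} + \frac{241}{30} e_{345} - \frac{4261}{300} e_{346} + \frac{2663}{150} e_{356} + \frac{3449}{90} e_{456}


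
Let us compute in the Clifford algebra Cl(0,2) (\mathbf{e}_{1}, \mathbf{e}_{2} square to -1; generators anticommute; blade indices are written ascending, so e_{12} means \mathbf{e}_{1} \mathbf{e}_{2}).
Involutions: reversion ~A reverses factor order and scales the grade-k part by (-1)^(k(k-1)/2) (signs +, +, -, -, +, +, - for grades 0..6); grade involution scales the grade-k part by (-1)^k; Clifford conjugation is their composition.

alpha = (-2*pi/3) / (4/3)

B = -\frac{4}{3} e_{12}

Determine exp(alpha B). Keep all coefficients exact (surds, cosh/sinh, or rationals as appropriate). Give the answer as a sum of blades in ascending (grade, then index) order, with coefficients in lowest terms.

B^2 = (-\frac{4}{3})^2*(e_{12})^2 = \frac{16}{9}*(-1) = -\frac{16}{9} (a basis 2-blade squares to minus the product of its generators' squares).
B^2 = -\frac{16}{9} — a negative square means the series sums to a rotation: l = \frac{4}{3}, alpha*l = - \frac{2 \pi}{3}, so exp(alpha B) = cos(- \frac{2 \pi}{3}) + (sin(- \frac{2 \pi}{3})/(\frac{4}{3}))*B = - \frac{1}{2} + (- \frac{3 \sqrt{3}}{8})*B.
Answer: - \frac{1}{2} + \frac{\sqrt{3}}{2} e_{12}


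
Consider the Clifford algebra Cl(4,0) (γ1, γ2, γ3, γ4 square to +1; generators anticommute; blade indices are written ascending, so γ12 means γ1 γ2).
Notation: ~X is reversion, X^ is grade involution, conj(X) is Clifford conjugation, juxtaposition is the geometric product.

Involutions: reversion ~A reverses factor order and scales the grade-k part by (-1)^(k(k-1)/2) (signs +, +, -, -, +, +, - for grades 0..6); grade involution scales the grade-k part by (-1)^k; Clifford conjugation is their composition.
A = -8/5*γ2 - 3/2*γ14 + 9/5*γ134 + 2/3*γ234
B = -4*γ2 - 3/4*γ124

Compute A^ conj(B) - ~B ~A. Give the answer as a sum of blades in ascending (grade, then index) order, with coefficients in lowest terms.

first term: 32/5 + 9/8*γ2 - 1/2*γ13 + 6/5*γ14 + 27/20*γ23 - 8/3*γ34 + 6*γ124 - 36/5*γ1234
second term: 32/5 + 9/8*γ2 - 1/2*γ13 + 6/5*γ14 + 27/20*γ23 + 8/3*γ34 + 6*γ124 - 36/5*γ1234
Answer: -16/3*γ34


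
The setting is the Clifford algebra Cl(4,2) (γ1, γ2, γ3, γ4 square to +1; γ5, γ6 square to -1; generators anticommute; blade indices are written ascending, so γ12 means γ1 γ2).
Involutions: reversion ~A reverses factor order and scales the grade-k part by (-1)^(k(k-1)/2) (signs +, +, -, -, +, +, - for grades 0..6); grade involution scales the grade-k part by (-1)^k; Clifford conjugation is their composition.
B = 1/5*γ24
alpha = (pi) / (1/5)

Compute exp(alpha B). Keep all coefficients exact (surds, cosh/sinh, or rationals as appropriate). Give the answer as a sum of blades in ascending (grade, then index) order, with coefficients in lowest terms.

B^2 = (1/5)^2*(γ24)^2 = 1/25*(-1) = -1/25 (a basis 2-blade squares to minus the product of its generators' squares).
B^2 = -1/25 — the negative square puts this in the circular regime; l = 1/5, alpha*l = pi, so exp(alpha B) = cos(pi) + (sin(pi)/(1/5))*B = -1 + (0)*B.
Answer: -1


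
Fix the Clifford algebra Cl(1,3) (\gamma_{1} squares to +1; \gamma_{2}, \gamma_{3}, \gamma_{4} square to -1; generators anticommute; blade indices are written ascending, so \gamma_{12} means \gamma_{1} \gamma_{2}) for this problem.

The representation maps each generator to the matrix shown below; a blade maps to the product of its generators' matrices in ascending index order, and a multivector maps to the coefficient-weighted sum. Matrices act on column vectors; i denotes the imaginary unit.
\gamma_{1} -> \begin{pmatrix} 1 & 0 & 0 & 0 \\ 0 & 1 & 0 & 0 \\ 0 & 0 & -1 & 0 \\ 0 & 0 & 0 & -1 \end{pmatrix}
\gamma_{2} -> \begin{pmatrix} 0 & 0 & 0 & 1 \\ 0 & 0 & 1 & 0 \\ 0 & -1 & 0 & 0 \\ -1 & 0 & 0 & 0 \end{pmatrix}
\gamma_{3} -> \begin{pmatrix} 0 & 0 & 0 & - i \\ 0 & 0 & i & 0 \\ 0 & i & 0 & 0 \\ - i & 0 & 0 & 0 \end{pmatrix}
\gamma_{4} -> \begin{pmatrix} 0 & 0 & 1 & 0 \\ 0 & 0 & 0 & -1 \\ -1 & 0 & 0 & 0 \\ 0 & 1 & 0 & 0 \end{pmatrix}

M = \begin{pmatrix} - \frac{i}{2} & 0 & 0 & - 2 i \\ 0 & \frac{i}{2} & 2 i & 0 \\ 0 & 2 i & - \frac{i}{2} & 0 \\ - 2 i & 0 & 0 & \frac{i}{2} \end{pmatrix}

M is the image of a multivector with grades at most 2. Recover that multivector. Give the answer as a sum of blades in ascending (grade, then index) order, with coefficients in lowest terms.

Method: the blade images are trace-orthogonal — tr(rho(e_A) rho(e_B)^-1) = 4 if A = B and 0 otherwise — and rho(e_A)^-1 = (e_A)^2 * rho(e_A) with (e_A)^2 = +1 or -1, so the coefficient of e_A in the preimage is (e_A)^2 * tr(M rho(e_A))/4.
Nonzero projections over blades of grade <= 2: \gamma_{3}: (\gamma_{3})^2 = -1, tr(M rho(\gamma_{3})) = -8, coefficient 2; \gamma_{23}: (\gamma_{23})^2 = -1, tr(M rho(\gamma_{23})) = -2, coefficient \frac{1}{2}. Every other blade of grade <= 2 projects to 0.
Answer: 2 \gamma_{3} + \frac{1}{2} \gamma_{23}


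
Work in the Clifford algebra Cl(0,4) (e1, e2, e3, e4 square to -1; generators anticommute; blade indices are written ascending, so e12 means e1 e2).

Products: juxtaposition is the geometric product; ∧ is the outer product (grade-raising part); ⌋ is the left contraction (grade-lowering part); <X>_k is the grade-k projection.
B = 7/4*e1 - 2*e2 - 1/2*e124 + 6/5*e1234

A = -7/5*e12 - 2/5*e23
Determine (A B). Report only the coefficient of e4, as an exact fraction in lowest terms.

step 1: -14/5*e1 - 49/20*e2 + 4/5*e3 - 7/10*e4 + 12/25*e14 + 42/25*e34 - 7/10*e123 + 1/5*e134
Answer: -7/10


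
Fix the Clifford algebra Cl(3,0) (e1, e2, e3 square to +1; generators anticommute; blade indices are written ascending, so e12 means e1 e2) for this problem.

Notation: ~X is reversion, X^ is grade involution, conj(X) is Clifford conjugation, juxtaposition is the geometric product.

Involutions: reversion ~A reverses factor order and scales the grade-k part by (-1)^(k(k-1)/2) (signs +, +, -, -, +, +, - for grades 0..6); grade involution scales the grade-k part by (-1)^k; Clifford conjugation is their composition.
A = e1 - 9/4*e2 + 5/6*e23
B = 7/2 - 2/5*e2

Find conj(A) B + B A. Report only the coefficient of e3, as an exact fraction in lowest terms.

first term: -9/10 - 7/2*e1 + 63/8*e2 - 1/3*e3 + 2/5*e12 - 35/12*e23
second term: 9/10 + 7/2*e1 - 63/8*e2 - 1/3*e3 + 2/5*e12 + 35/12*e23
Answer: -2/3


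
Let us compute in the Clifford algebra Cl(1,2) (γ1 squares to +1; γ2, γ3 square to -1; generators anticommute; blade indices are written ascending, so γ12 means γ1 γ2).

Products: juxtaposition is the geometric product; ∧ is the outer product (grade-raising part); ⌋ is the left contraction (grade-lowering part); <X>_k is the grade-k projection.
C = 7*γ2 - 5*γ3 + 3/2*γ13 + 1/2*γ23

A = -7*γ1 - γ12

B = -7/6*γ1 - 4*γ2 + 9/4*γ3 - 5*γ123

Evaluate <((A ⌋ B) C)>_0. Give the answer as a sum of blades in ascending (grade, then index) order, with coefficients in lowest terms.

step 1: 49/6 + 5*γ3 + 35*γ23
step 2: 15/2 + 15/2*γ1 + 704/3*γ2 + 1225/6*γ3 - 105/2*γ12 + 49/4*γ13 - 371/12*γ23
step 3: 15/2
Answer: 15/2


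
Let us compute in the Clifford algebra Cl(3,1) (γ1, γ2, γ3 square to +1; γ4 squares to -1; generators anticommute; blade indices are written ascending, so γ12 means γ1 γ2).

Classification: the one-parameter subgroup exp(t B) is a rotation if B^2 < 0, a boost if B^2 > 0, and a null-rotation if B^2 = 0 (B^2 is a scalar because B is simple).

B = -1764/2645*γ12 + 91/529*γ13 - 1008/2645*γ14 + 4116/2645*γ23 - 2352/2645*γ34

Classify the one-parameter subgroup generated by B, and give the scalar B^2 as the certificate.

B^2 term by term: the squares give (-1764/2645)^2*(γ12)^2 + (91/529)^2*(γ13)^2 + (-1008/2645)^2*(γ14)^2 + (4116/2645)^2*(γ23)^2 + (-2352/2645)^2*(γ34)^2 = 3111696/6996025*(-1) + 8281/279841*(-1) + 1016064/6996025*(+1) + 16941456/6996025*(-1) + 5531904/6996025*(+1) = -49/25 (each basis 2-blade squares to minus the product of its generators' squares); cross terms between blades sharing an index anticommute and cancel; the commuting (index-disjoint) pairs give grade-4 terms 2*c*c'*(blade product), which cancel blade by blade — γ1234: 8297856/6996025 - 8297856/6996025 = 0 — confirming B is simple. So B^2 = -49/25.
Answer: rotation, certificate B^2 = -49/25. Certificate logic: -49/25 is a conjugation-invariant scalar, so its sign fixes rotation versus boost versus null-rotation outright.


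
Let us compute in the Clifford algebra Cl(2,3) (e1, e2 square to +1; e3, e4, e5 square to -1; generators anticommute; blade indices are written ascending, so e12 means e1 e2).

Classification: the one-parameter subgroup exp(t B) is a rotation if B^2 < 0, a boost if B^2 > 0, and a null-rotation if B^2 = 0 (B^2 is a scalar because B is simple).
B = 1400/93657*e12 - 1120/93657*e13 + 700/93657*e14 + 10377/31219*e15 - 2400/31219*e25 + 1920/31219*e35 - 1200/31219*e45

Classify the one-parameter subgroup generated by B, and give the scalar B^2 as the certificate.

B^2 term by term: the squares give (1400/93657)^2*(e12)^2 + (-1120/93657)^2*(e13)^2 + (700/93657)^2*(e14)^2 + (10377/31219)^2*(e15)^2 + (-2400/31219)^2*(e25)^2 + (1920/31219)^2*(e35)^2 + (-1200/31219)^2*(e45)^2 = 1960000/8771633649*(-1) + 1254400/8771633649*(+1) + 490000/8771633649*(+1) + 107682129/974625961*(+1) + 5760000/974625961*(+1) + 3686400/974625961*(-1) + 1440000/974625961*(-1) = 1/9 (each basis 2-blade squares to minus the product of its generators' squares); cross terms between blades sharing an index anticommute and cancel; the commuting (index-disjoint) pairs give grade-4 terms 2*c*c'*(blade product), which cancel blade by blade — e1235: 1792000/974625961 - 1792000/974625961 = 0; e1245: -1120000/974625961 + 1120000/974625961 = 0; e1345: 896000/974625961 - 896000/974625961 = 0 — confirming B is simple. So B^2 = 1/9.
Answer: boost, certificate B^2 = 1/9. The scalar 1/9 is the complete invariant here: its sign names the subgroup type.


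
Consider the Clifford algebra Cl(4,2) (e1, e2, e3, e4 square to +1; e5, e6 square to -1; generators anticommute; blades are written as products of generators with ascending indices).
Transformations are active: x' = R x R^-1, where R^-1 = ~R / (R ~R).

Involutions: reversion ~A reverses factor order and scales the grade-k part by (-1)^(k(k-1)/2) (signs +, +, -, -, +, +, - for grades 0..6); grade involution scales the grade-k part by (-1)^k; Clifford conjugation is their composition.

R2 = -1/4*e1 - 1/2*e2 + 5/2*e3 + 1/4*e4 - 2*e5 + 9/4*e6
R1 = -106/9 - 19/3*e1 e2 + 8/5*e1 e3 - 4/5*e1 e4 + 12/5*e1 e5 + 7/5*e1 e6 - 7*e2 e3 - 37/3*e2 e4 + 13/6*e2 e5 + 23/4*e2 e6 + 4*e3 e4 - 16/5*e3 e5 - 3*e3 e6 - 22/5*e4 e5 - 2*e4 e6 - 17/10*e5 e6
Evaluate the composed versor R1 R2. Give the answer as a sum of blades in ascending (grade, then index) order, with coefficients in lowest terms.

Distribute over the terms of R2 (each basis-blade product reordered to ascending indices, repeated generators contracted through their squares):
R1 (-1/4*e1) = 53/18*e1 - 19/12*e2 + 2/5*e3 - 1/5*e4 + 3/5*e5 + 7/20*e6 + 7/4*e1 e2 e3 + 37/12*e1 e2 e4 - 13/24*e1 e2 e5 - 23/16*e1 e2 e6 - e1 e3 e4 + 4/5*e1 e3 e5 + 3/4*e1 e3 e6 + 11/10*e1 e4 e5 + 1/2*e1 e4 e6 + 17/40*e1 e5 e6
R1 (-1/2*e2) = 19/6*e1 + 53/9*e2 - 7/2*e3 - 37/6*e4 + 13/12*e5 + 23/8*e6 + 4/5*e1 e2 e3 - 2/5*e1 e2 e4 + 6/5*e1 e2 e5 + 7/10*e1 e2 e6 - 2*e2 e3 e4 + 8/5*e2 e3 e5 + 3/2*e2 e3 e6 + 11/5*e2 e4 e5 + e2 e4 e6 + 17/20*e2 e5 e6
R1 (5/2*e3) = 4*e1 - 35/2*e2 - 265/9*e3 - 10*e4 + 8*e5 + 15/2*e6 - 95/6*e1 e2 e3 + 2*e1 e3 e4 - 6*e1 e3 e5 - 7/2*e1 e3 e6 + 185/6*e2 e3 e4 - 65/12*e2 e3 e5 - 115/8*e2 e3 e6 - 11*e3 e4 e5 - 5*e3 e4 e6 - 17/4*e3 e5 e6
R1 (1/4*e4) = -1/5*e1 - 37/12*e2 + e3 - 53/18*e4 + 11/10*e5 + 1/2*e6 - 19/12*e1 e2 e4 + 2/5*e1 e3 e4 - 3/5*e1 e4 e5 - 7/20*e1 e4 e6 - 7/4*e2 e3 e4 - 13/24*e2 e4 e5 - 23/16*e2 e4 e6 + 4/5*e3 e4 e5 + 3/4*e3 e4 e6 - 17/40*e4 e5 e6
R1 (-2*e5) = 24/5*e1 + 13/3*e2 - 32/5*e3 - 44/5*e4 + 212/9*e5 + 17/5*e6 + 38/3*e1 e2 e5 - 16/5*e1 e3 e5 + 8/5*e1 e4 e5 + 14/5*e1 e5 e6 + 14*e2 e3 e5 + 74/3*e2 e4 e5 + 23/2*e2 e5 e6 - 8*e3 e4 e5 - 6*e3 e5 e6 - 4*e4 e5 e6
R1 (9/4*e6) = -63/20*e1 - 207/16*e2 + 27/4*e3 + 9/2*e4 + 153/40*e5 - 53/2*e6 - 57/4*e1 e2 e6 + 18/5*e1 e3 e6 - 9/5*e1 e4 e6 + 27/5*e1 e5 e6 - 63/4*e2 e3 e6 - 111/4*e2 e4 e6 + 39/8*e2 e5 e6 + 9*e3 e4 e6 - 36/5*e3 e5 e6 - 99/10*e4 e5 e6
Summing the partial products and collecting blades:
Answer: 2081/180*e1 - 3583/144*e2 - 1123/36*e3 - 425/18*e4 + 13739/360*e5 - 95/8*e6 - 797/60*e1 e2 e3 + 11/10*e1 e2 e4 + 533/40*e1 e2 e5 - 1199/80*e1 e2 e6 + 7/5*e1 e3 e4 - 42/5*e1 e3 e5 + 17/20*e1 e3 e6 + 21/10*e1 e4 e5 - 33/20*e1 e4 e6 + 69/8*e1 e5 e6 + 325/12*e2 e3 e4 + 611/60*e2 e3 e5 - 229/8*e2 e3 e6 + 1053/40*e2 e4 e5 - 451/16*e2 e4 e6 + 689/40*e2 e5 e6 - 91/5*e3 e4 e5 + 19/4*e3 e4 e6 - 349/20*e3 e5 e6 - 573/40*e4 e5 e6


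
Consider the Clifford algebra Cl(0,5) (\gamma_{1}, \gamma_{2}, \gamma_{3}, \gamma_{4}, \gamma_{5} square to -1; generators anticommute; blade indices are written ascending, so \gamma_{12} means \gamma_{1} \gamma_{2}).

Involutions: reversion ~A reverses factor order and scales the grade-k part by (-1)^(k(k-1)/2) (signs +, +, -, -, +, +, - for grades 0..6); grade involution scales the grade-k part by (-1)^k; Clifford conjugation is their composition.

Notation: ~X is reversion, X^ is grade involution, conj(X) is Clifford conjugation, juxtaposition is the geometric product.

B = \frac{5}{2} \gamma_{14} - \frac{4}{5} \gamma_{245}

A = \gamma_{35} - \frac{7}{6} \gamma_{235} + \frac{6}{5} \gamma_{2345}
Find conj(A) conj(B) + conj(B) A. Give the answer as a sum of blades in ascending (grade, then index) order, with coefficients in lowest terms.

first term: \frac{24}{25} \gamma_{3} - \frac{14}{15} \gamma_{34} + \frac{4}{5} \gamma_{234} - 3 \gamma_{1235} - \frac{5}{2} \gamma_{1345} + \frac{35}{12} \gamma_{12345}
second term: -\frac{24}{25} \gamma_{3} + \frac{14}{15} \gamma_{34} + \frac{4}{5} \gamma_{234} + 3 \gamma_{1235} + \frac{5}{2} \gamma_{1345} + \frac{35}{12} \gamma_{12345}
Answer: \frac{8}{5} \gamma_{234} + \frac{35}{6} \gamma_{12345}


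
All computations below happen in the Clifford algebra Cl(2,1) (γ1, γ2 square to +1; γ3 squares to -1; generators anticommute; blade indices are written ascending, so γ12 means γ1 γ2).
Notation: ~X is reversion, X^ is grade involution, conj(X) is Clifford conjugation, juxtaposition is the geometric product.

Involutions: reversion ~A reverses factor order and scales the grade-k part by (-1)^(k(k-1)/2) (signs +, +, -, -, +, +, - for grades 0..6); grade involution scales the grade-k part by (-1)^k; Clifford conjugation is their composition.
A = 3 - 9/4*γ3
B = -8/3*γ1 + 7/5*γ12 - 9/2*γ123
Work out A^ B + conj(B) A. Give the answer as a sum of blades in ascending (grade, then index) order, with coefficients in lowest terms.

first term: -8*γ1 + 573/40*γ12 + 6*γ13 - 207/20*γ123
second term: 8*γ1 - 573/40*γ12 - 6*γ13 - 207/20*γ123
Answer: -207/10*γ123


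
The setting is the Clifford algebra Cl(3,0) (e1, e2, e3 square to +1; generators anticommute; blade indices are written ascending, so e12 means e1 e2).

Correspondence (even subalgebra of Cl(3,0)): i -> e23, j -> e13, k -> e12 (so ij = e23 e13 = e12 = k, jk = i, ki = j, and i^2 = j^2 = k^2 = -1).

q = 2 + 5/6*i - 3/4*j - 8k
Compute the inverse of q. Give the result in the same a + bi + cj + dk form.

In blades: q = 2 - 8*e12 - 3/4*e13 + 5/6*e23.
With qbar = 2 + 8*e12 + 3/4*e13 - 5/6*e23 (scalar fixed, mapped units negated), q qbar = 9973/144 (the sum of squared coefficients), so q^-1 = qbar / (9973/144) = 288/9973 + 1152/9973*e12 + 108/9973*e13 - 120/9973*e23; translating back:
Answer: 288/9973 - 120/9973*i + 108/9973*j + 1152/9973*k


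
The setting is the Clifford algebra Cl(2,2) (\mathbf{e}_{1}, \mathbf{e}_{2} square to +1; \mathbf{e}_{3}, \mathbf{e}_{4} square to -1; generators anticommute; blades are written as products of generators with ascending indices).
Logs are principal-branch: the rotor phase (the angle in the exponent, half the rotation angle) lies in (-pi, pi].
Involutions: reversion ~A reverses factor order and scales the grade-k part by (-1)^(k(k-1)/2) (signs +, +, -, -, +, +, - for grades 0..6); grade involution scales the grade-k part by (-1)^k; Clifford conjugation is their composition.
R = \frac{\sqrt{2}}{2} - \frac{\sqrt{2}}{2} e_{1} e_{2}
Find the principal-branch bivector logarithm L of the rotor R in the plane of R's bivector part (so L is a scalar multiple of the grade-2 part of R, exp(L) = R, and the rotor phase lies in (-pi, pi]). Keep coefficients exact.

The scalar part of R is \frac{\sqrt{2}}{2}, which pins the rotor phase on the principal branch; dividing the bivector part by the sine of that phase recovers the unit plane, and L is the phase times that plane.
Concretely: cos(phase) = \frac{\sqrt{2}}{2} gives phase = ±\frac{\pi}{4}, and since phase/sin(phase) is even the sign is immaterial: L = (phase/sin(phase)) * <R>_2 = (\frac{\sqrt{2} \pi}{4}) * <R>_2.
Answer: - \frac{\pi}{4} e_{1} e_{2}


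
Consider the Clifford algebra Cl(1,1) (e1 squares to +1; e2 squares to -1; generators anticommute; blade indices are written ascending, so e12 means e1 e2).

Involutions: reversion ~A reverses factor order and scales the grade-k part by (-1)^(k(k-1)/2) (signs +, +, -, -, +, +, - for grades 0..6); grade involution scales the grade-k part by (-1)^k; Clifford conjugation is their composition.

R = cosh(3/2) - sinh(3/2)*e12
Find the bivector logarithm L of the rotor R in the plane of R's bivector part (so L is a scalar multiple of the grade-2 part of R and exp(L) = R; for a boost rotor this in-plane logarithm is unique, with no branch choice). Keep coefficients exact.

The scalar part of R is cosh(3/2), so cosh pins the rapidity up to sign — the sign comes from the bivector part; dividing that part by sinh of the rapidity yields the plane, and the in-plane L = rapidity * plane is unique because the two sign choices cancel.
Concretely: cosh(rapidity) = cosh(3/2) gives rapidity = ±3/2, and since rapidity/sinh(rapidity) is even the sign is immaterial: L = (rapidity/sinh(rapidity)) * <R>_2 = (3/(2*sinh(3/2))) * <R>_2.
Answer: -3/2*e12


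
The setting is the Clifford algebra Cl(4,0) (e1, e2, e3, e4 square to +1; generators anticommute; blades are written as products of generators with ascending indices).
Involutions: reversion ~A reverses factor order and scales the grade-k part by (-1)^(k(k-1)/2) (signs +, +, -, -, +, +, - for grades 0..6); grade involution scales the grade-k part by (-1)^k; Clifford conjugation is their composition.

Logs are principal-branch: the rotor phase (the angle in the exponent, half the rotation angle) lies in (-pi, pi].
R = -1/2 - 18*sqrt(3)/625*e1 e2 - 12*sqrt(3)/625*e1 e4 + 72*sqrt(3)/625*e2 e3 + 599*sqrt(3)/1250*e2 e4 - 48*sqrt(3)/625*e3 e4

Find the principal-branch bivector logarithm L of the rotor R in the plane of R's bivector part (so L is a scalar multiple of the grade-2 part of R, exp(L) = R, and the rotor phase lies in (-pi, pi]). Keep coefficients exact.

The scalar part of R is -1/2, so the principal-branch rotor phase is pinned; divide the bivector part by its sine to get the unit plane — L is the phase times that plane.
Concretely: cos(phase) = -1/2 gives phase = ±2*pi/3, and since phase/sin(phase) is even the sign is immaterial: L = (phase/sin(phase)) * <R>_2 = (4*sqrt(3)*pi/9) * <R>_2.
Answer: -24*pi/625*e1 e2 - 16*pi/625*e1 e4 + 96*pi/625*e2 e3 + 1198*pi/1875*e2 e4 - 64*pi/625*e3 e4


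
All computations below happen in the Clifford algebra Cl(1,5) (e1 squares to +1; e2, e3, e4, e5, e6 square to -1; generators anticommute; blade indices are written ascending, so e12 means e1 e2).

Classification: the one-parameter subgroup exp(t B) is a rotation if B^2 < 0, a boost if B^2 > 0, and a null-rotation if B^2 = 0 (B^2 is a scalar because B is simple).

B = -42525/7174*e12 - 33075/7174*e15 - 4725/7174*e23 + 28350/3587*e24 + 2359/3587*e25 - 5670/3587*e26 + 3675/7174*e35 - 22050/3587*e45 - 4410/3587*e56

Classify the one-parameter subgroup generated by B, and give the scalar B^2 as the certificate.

B^2 term by term: the squares give (-42525/7174)^2*(e12)^2 + (-33075/7174)^2*(e15)^2 + (-4725/7174)^2*(e23)^2 + (28350/3587)^2*(e24)^2 + (2359/3587)^2*(e25)^2 + (-5670/3587)^2*(e26)^2 + (3675/7174)^2*(e35)^2 + (-22050/3587)^2*(e45)^2 + (-4410/3587)^2*(e56)^2 = 1808375625/51466276*(+1) + 1093955625/51466276*(+1) + 22325625/51466276*(-1) + 803722500/12866569*(-1) + 5564881/12866569*(-1) + 32148900/12866569*(-1) + 13505625/51466276*(-1) + 486202500/12866569*(-1) + 19448100/12866569*(-1) = -49 (each basis 2-blade squares to minus the product of its generators' squares); cross terms between blades sharing an index anticommute and cancel; the commuting (index-disjoint) pairs give grade-4 terms 2*c*c'*(blade product), which cancel blade by blade — e1235: -156279375/25733138 + 156279375/25733138 = 0; e1245: 937676250/12866569 - 937676250/12866569 = 0; e1256: 187535250/12866569 - 187535250/12866569 = 0; e2345: 104186250/12866569 - 104186250/12866569 = 0; e2356: 20837250/12866569 - 20837250/12866569 = 0; e2456: -250047000/12866569 + 250047000/12866569 = 0 — confirming B is simple. So B^2 = -49.
Answer: rotation, certificate B^2 = -49. Certificate logic: -49 is a conjugation-invariant scalar, so its sign fixes rotation versus boost versus null-rotation outright.


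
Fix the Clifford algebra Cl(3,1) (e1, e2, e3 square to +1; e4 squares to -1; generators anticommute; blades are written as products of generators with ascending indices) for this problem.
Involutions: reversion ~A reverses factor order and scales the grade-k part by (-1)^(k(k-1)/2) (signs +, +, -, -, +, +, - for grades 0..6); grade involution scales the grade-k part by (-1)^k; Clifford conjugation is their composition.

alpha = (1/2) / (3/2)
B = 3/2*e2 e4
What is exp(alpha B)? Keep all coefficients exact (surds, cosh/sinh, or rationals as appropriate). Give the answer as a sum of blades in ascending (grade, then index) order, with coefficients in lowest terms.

B^2 = (3/2)^2*(e2 e4)^2 = 9/4*(+1) = 9/4 (a basis 2-blade squares to minus the product of its generators' squares).
B^2 = 9/4 — the series telescopes hyperbolically here: l = 3/2, alpha*l = 1/2, so exp(alpha B) = cosh(1/2) + (sinh(1/2)/(3/2))*B = cosh(1/2) + (2*sinh(1/2)/3)*B.
Answer: cosh(1/2) + sinh(1/2)*e2 e4


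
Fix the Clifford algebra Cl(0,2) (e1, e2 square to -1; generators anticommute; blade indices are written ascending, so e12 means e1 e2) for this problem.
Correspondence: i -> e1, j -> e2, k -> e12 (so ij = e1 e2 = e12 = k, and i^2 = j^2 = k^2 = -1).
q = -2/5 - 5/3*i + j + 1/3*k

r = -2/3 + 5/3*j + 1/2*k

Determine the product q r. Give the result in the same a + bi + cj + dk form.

In blades: q = -2/5 - 5/3*e1 + e2 + 1/3*e12, r = -2/3 + 5/3*e2 + 1/2*e12.
Distribute q over r term by term (generator squares from the signature, products reordered to ascending indices): (-2/5)*r = 4/15 - 2/3*e2 - 1/5*e12; (-5/3*e1)*r = 10/9*e1 + 5/6*e2 - 25/9*e12; (e2)*r = -5/3 + 1/2*e1 - 2/3*e2; (1/3*e12)*r = -1/6 - 5/9*e1 - 2/9*e12.
Sum: -47/30 + 19/18*e1 - 1/2*e2 - 16/5*e12; translating back through the correspondence:
Answer: -47/30 + 19/18*i - 1/2*j - 16/5*k


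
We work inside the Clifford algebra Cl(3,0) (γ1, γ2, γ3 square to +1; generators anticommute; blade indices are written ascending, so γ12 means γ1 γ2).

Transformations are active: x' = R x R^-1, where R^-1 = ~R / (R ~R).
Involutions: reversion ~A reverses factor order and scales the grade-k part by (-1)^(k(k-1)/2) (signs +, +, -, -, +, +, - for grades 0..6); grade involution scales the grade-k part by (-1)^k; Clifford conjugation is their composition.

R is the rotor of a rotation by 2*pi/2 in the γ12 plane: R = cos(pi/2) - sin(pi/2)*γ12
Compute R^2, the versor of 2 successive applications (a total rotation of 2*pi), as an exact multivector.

The rotor phase is half the rotation angle and phases add under composition, so 2 steps in the γ12 plane accumulate phase 2*(pi/2) = pi: R^2 = cos(pi) - sin(pi)*γ12.
cos(pi) = -1 and sin(pi) = 0, so R^2 = -1. The total rotation 2*pi is 1 full turn, so every vector returns to itself, yet the rotor is -1, on the OTHER sheet of the double cover (an odd number of 2*pi turns).
Answer: -1


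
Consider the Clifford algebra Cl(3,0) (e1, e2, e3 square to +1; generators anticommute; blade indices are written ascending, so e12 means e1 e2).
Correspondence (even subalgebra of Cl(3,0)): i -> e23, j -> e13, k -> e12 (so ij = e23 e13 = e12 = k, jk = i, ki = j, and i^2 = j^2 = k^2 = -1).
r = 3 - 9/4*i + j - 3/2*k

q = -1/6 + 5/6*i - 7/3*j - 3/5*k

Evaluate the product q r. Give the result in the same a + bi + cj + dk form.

In blades: q = -1/6 - 3/5*e12 - 7/3*e13 + 5/6*e23, r = 3 - 3/2*e12 + e13 - 9/4*e23.
Distribute q over r term by term (generator squares from the signature, products reordered to ascending indices): (-1/6)*r = -1/2 + 1/4*e12 - 1/6*e13 + 3/8*e23; (-3/5*e12)*r = -9/10 - 9/5*e12 + 27/20*e13 + 3/5*e23; (-7/3*e13)*r = 7/3 - 21/4*e12 - 7*e13 + 7/2*e23; (5/6*e23)*r = 15/8 + 5/6*e12 + 5/4*e13 + 5/2*e23.
Sum: 337/120 - 179/30*e12 - 137/30*e13 + 279/40*e23; translating back through the correspondence:
Answer: 337/120 + 279/40*i - 137/30*j - 179/30*k
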